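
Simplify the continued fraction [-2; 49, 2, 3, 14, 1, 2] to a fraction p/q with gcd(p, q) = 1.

Start with 2.
1 + 1/(2/1) = 1 + 1/2 = 3/2
14 + 1/(3/2) = 14 + 2/3 = 44/3
3 + 1/(44/3) = 3 + 3/44 = 135/44
2 + 1/(135/44) = 2 + 44/135 = 314/135
49 + 1/(314/135) = 49 + 135/314 = 15521/314
-2 + 1/(15521/314) = -2 + 314/15521 = -30728/15521

-30728/15521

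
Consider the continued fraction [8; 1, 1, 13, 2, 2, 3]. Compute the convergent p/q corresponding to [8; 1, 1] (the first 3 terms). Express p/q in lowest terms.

Compute successive convergents:
a_0 = 8: 8/1
a_1 = 1: 9/1
a_2 = 1: 17/2

17/2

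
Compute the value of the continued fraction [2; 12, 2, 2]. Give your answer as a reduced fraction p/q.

Use the convergent recurrence hₖ = aₖ·hₖ₋₁ + hₖ₋₂ (and likewise for the denominators kₖ):
a_0 = 2: 2/1
a_1 = 12: 25/12
a_2 = 2: 52/25
a_3 = 2: 129/62

129/62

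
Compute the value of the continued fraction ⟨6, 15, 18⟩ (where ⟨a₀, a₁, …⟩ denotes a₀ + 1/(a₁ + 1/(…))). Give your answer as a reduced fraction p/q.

1644/271

Start with 18.
15 + 1/(18/1) = 15 + 1/18 = 271/18
6 + 1/(271/18) = 6 + 18/271 = 1644/271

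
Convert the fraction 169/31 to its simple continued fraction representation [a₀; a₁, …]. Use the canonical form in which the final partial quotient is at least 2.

Run the Euclidean algorithm, recording each quotient:
169 = 5·31 + 14, so a_0 = 5
31 = 2·14 + 3, so a_1 = 2
14 = 4·3 + 2, so a_2 = 4
3 = 1·2 + 1, so a_3 = 1
2 = 2·1 + 0, so a_4 = 2

[5; 2, 4, 1, 2]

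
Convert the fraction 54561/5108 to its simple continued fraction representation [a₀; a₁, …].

Apply division with remainder until the remainder is 0:
54561 ÷ 5108 → quotient 10, remainder 3481
5108 ÷ 3481 → quotient 1, remainder 1627
3481 ÷ 1627 → quotient 2, remainder 227
1627 ÷ 227 → quotient 7, remainder 38
227 ÷ 38 → quotient 5, remainder 37
38 ÷ 37 → quotient 1, remainder 1
37 ÷ 1 → quotient 37, remainder 0

[10; 1, 2, 7, 5, 1, 37]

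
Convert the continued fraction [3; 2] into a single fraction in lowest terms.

Use the convergent recurrence hₖ = aₖ·hₖ₋₁ + hₖ₋₂ (and likewise for the denominators kₖ):
a_0 = 3: 3/1
a_1 = 2: 7/2

7/2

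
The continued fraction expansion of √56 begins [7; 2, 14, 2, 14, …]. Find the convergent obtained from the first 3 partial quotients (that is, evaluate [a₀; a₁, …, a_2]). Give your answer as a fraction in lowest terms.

217/29

Work from the innermost term outward:
Start with 14.
2 + 1/(14/1) = 2 + 1/14 = 29/14
7 + 1/(29/14) = 7 + 14/29 = 217/29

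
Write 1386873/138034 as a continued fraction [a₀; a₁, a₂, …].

[10; 21, 7, 1, 3, 3, 5, 12]

⌊1386873/138034⌋ = 10, remainder 6533
⌊138034/6533⌋ = 21, remainder 841
⌊6533/841⌋ = 7, remainder 646
⌊841/646⌋ = 1, remainder 195
⌊646/195⌋ = 3, remainder 61
⌊195/61⌋ = 3, remainder 12
⌊61/12⌋ = 5, remainder 1
⌊12/1⌋ = 12, remainder 0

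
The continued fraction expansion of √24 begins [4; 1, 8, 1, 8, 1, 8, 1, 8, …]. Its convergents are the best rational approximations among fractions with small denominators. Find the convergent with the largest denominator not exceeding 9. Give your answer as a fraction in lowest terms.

44/9

List convergents until the denominator exceeds the bound:
a_0 = 4: 4/1  (≤ bound)
a_1 = 1: 5/1  (≤ bound)
a_2 = 8: 44/9  (≤ bound)
a_3 = 1: 49/10  (> 9, stop)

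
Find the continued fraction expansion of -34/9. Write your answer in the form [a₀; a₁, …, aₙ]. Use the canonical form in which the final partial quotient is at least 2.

[-4; 4, 2]

-34 ÷ 9 → quotient -4, remainder 2
9 ÷ 2 → quotient 4, remainder 1
2 ÷ 1 → quotient 2, remainder 0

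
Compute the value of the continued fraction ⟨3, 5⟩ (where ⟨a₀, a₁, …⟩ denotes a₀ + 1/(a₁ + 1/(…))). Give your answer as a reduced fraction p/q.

16/5

a_0 = 3: 3/1
a_1 = 5: 16/5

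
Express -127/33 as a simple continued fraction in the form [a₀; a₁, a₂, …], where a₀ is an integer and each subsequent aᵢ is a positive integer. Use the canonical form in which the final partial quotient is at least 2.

[-4; 6, 1, 1, 2]

⌊-127/33⌋ = -4, remainder 5
⌊33/5⌋ = 6, remainder 3
⌊5/3⌋ = 1, remainder 2
⌊3/2⌋ = 1, remainder 1
⌊2/1⌋ = 2, remainder 0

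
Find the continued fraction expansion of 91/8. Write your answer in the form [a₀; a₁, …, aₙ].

91 ÷ 8 → quotient 11, remainder 3
8 ÷ 3 → quotient 2, remainder 2
3 ÷ 2 → quotient 1, remainder 1
2 ÷ 1 → quotient 2, remainder 0

[11; 2, 1, 2]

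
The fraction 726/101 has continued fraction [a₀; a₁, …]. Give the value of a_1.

5

726 = 7·101 + 19, so a_0 = 7
101 = 5·19 + 6, so a_1 = 5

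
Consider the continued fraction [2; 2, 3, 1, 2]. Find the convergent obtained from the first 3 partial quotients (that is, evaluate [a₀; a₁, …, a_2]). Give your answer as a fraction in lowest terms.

17/7

Starting at the tail and folding back:
Start with 3.
2 + 1/(3/1) = 2 + 1/3 = 7/3
2 + 1/(7/3) = 2 + 3/7 = 17/7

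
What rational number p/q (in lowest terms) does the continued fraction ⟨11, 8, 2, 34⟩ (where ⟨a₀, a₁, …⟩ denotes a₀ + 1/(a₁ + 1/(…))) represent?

6515/586

a_0 = 11: 11/1
a_1 = 8: 89/8
a_2 = 2: 189/17
a_3 = 34: 6515/586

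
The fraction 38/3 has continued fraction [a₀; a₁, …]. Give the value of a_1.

Run the Euclidean algorithm, recording each quotient:
38 = 12·3 + 2, so a_0 = 12
3 = 1·2 + 1, so a_1 = 1

1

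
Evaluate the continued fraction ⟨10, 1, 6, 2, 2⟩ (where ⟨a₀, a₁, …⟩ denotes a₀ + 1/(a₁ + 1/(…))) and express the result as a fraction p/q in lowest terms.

Start with 2.
2 + 1/(2/1) = 2 + 1/2 = 5/2
6 + 1/(5/2) = 6 + 2/5 = 32/5
1 + 1/(32/5) = 1 + 5/32 = 37/32
10 + 1/(37/32) = 10 + 32/37 = 402/37

402/37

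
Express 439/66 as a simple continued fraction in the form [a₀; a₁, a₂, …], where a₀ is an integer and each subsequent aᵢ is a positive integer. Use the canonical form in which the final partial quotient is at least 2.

[6; 1, 1, 1, 6, 1, 2]

Repeatedly divide and take the remainder:
439 ÷ 66 → quotient 6, remainder 43
66 ÷ 43 → quotient 1, remainder 23
43 ÷ 23 → quotient 1, remainder 20
23 ÷ 20 → quotient 1, remainder 3
20 ÷ 3 → quotient 6, remainder 2
3 ÷ 2 → quotient 1, remainder 1
2 ÷ 1 → quotient 2, remainder 0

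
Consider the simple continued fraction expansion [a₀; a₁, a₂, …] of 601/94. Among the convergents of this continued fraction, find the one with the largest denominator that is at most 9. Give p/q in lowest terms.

32/5

a_0 = 6: 6/1  (≤ bound)
a_1 = 2: 13/2  (≤ bound)
a_2 = 1: 19/3  (≤ bound)
a_3 = 1: 32/5  (≤ bound)
a_4 = 5: 179/28  (> 9, stop)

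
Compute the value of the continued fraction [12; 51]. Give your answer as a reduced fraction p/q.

613/51

Starting at the tail and folding back:
Start with 51.
12 + 1/(51/1) = 12 + 1/51 = 613/51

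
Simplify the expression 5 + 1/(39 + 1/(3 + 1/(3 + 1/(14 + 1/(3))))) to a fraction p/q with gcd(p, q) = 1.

86704/17253

a_0 = 5: 5/1
a_1 = 39: 196/39
a_2 = 3: 593/118
a_3 = 3: 1975/393
a_4 = 14: 28243/5620
a_5 = 3: 86704/17253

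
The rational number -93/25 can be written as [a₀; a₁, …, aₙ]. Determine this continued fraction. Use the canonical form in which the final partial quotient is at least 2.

⌊-93/25⌋ = -4, remainder 7
⌊25/7⌋ = 3, remainder 4
⌊7/4⌋ = 1, remainder 3
⌊4/3⌋ = 1, remainder 1
⌊3/1⌋ = 3, remainder 0

[-4; 3, 1, 1, 3]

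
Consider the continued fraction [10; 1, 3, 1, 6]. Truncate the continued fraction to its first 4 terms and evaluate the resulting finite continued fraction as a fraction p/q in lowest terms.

a_0 = 10: 10/1
a_1 = 1: 11/1
a_2 = 3: 43/4
a_3 = 1: 54/5

54/5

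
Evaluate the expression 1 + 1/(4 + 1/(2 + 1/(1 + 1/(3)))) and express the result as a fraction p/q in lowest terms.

Start with 3.
1 + 1/(3/1) = 1 + 1/3 = 4/3
2 + 1/(4/3) = 2 + 3/4 = 11/4
4 + 1/(11/4) = 4 + 4/11 = 48/11
1 + 1/(48/11) = 1 + 11/48 = 59/48

59/48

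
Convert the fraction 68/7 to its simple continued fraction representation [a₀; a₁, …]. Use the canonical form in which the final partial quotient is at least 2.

[9; 1, 2, 2]

68 = 9·7 + 5, so a_0 = 9
7 = 1·5 + 2, so a_1 = 1
5 = 2·2 + 1, so a_2 = 2
2 = 2·1 + 0, so a_3 = 2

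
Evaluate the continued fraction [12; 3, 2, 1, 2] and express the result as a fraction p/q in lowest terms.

332/27

Compute successive convergents:
a_0 = 12: 12/1
a_1 = 3: 37/3
a_2 = 2: 86/7
a_3 = 1: 123/10
a_4 = 2: 332/27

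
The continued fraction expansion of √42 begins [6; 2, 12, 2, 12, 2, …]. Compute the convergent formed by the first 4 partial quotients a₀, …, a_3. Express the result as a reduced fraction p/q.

337/52

Start with 2.
12 + 1/(2/1) = 12 + 1/2 = 25/2
2 + 1/(25/2) = 2 + 2/25 = 52/25
6 + 1/(52/25) = 6 + 25/52 = 337/52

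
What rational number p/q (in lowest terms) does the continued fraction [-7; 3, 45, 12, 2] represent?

Use the convergent recurrence hₖ = aₖ·hₖ₋₁ + hₖ₋₂ (and likewise for the denominators kₖ):
a_0 = -7: -7/1
a_1 = 3: -20/3
a_2 = 45: -907/136
a_3 = 12: -10904/1635
a_4 = 2: -22715/3406

-22715/3406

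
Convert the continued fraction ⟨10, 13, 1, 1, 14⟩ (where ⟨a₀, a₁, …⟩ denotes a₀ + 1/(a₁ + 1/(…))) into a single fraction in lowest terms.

3949/392

Work from the innermost term outward:
Start with 14.
1 + 1/(14/1) = 1 + 1/14 = 15/14
1 + 1/(15/14) = 1 + 14/15 = 29/15
13 + 1/(29/15) = 13 + 15/29 = 392/29
10 + 1/(392/29) = 10 + 29/392 = 3949/392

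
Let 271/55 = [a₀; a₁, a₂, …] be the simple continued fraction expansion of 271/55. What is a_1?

⌊271/55⌋ = 4, remainder 51
⌊55/51⌋ = 1, remainder 4

1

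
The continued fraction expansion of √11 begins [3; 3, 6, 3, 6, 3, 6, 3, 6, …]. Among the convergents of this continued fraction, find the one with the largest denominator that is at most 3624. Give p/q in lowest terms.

a_0 = 3: 3/1  (≤ bound)
a_1 = 3: 10/3  (≤ bound)
a_2 = 6: 63/19  (≤ bound)
a_3 = 3: 199/60  (≤ bound)
a_4 = 6: 1257/379  (≤ bound)
a_5 = 3: 3970/1197  (≤ bound)
a_6 = 6: 25077/7561  (> 3624, stop)

3970/1197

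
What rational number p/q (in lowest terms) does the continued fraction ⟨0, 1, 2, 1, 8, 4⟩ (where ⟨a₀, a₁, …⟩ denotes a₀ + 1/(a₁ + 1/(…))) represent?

107/144

a_0 = 0: 0/1
a_1 = 1: 1/1
a_2 = 2: 2/3
a_3 = 1: 3/4
a_4 = 8: 26/35
a_5 = 4: 107/144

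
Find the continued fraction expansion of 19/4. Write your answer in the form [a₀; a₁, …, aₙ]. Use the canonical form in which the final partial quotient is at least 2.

19 = 4·4 + 3, so a_0 = 4
4 = 1·3 + 1, so a_1 = 1
3 = 3·1 + 0, so a_2 = 3

[4; 1, 3]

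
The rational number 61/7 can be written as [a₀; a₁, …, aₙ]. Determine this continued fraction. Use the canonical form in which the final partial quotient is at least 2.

[8; 1, 2, 2]

Apply division with remainder until the remainder is 0:
⌊61/7⌋ = 8, remainder 5
⌊7/5⌋ = 1, remainder 2
⌊5/2⌋ = 2, remainder 1
⌊2/1⌋ = 2, remainder 0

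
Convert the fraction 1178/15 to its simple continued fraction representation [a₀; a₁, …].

[78; 1, 1, 7]

⌊1178/15⌋ = 78, remainder 8
⌊15/8⌋ = 1, remainder 7
⌊8/7⌋ = 1, remainder 1
⌊7/1⌋ = 7, remainder 0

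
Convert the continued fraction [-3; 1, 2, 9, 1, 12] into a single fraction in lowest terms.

-929/400

Use the convergent recurrence hₖ = aₖ·hₖ₋₁ + hₖ₋₂ (and likewise for the denominators kₖ):
a_0 = -3: -3/1
a_1 = 1: -2/1
a_2 = 2: -7/3
a_3 = 9: -65/28
a_4 = 1: -72/31
a_5 = 12: -929/400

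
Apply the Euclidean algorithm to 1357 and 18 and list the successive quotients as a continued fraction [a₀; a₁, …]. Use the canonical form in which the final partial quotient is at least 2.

1357 ÷ 18 → quotient 75, remainder 7
18 ÷ 7 → quotient 2, remainder 4
7 ÷ 4 → quotient 1, remainder 3
4 ÷ 3 → quotient 1, remainder 1
3 ÷ 1 → quotient 3, remainder 0

[75; 2, 1, 1, 3]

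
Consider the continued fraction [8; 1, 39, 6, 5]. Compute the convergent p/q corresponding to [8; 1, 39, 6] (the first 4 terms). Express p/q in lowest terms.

Start with 6.
39 + 1/(6/1) = 39 + 1/6 = 235/6
1 + 1/(235/6) = 1 + 6/235 = 241/235
8 + 1/(241/235) = 8 + 235/241 = 2163/241

2163/241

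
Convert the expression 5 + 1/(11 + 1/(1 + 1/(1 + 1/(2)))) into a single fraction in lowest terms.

295/58

a_0 = 5: 5/1
a_1 = 11: 56/11
a_2 = 1: 61/12
a_3 = 1: 117/23
a_4 = 2: 295/58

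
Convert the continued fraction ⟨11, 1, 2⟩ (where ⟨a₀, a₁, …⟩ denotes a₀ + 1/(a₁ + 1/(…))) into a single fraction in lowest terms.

35/3

Collapse the nested fraction from the inside out:
Start with 2.
1 + 1/(2/1) = 1 + 1/2 = 3/2
11 + 1/(3/2) = 11 + 2/3 = 35/3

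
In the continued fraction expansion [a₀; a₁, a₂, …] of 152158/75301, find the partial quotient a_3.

Apply division with remainder until the remainder is 0:
152158 ÷ 75301 → quotient 2, remainder 1556
75301 ÷ 1556 → quotient 48, remainder 613
1556 ÷ 613 → quotient 2, remainder 330
613 ÷ 330 → quotient 1, remainder 283

1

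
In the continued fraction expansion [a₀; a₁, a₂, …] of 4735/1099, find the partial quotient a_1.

3

Apply division with remainder until the remainder is 0:
⌊4735/1099⌋ = 4, remainder 339
⌊1099/339⌋ = 3, remainder 82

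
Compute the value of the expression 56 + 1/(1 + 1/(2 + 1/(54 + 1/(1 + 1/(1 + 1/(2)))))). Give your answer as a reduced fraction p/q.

46695/824

Start with 2.
1 + 1/(2/1) = 1 + 1/2 = 3/2
1 + 1/(3/2) = 1 + 2/3 = 5/3
54 + 1/(5/3) = 54 + 3/5 = 273/5
2 + 1/(273/5) = 2 + 5/273 = 551/273
1 + 1/(551/273) = 1 + 273/551 = 824/551
56 + 1/(824/551) = 56 + 551/824 = 46695/824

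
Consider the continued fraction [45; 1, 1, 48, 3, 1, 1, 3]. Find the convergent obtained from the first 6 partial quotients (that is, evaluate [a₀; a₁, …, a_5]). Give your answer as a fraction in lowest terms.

17747/390

Build up convergents one term at a time:
a_0 = 45: 45/1
a_1 = 1: 46/1
a_2 = 1: 91/2
a_3 = 48: 4414/97
a_4 = 3: 13333/293
a_5 = 1: 17747/390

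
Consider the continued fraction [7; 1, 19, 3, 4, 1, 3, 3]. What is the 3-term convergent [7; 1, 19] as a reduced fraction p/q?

159/20

a_0 = 7: 7/1
a_1 = 1: 8/1
a_2 = 19: 159/20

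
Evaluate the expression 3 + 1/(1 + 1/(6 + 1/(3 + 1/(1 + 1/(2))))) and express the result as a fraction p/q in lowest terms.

a_0 = 3: 3/1
a_1 = 1: 4/1
a_2 = 6: 27/7
a_3 = 3: 85/22
a_4 = 1: 112/29
a_5 = 2: 309/80

309/80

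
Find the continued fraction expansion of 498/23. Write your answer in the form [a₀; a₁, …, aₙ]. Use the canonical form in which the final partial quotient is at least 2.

[21; 1, 1, 1, 7]

⌊498/23⌋ = 21, remainder 15
⌊23/15⌋ = 1, remainder 8
⌊15/8⌋ = 1, remainder 7
⌊8/7⌋ = 1, remainder 1
⌊7/1⌋ = 7, remainder 0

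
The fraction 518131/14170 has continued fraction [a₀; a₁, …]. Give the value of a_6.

43

⌊518131/14170⌋ = 36, remainder 8011
⌊14170/8011⌋ = 1, remainder 6159
⌊8011/6159⌋ = 1, remainder 1852
⌊6159/1852⌋ = 3, remainder 603
⌊1852/603⌋ = 3, remainder 43
⌊603/43⌋ = 14, remainder 1
⌊43/1⌋ = 43, remainder 0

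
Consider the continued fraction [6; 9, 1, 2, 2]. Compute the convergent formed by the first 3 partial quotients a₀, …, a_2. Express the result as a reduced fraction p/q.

Start with 1.
9 + 1/(1/1) = 9 + 1/1 = 10/1
6 + 1/(10/1) = 6 + 1/10 = 61/10

61/10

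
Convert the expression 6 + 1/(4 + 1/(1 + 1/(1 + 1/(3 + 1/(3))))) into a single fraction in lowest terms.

653/105

a_0 = 6: 6/1
a_1 = 4: 25/4
a_2 = 1: 31/5
a_3 = 1: 56/9
a_4 = 3: 199/32
a_5 = 3: 653/105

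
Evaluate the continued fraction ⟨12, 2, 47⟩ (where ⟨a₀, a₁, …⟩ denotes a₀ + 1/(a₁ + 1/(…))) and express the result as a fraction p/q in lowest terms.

Compute successive convergents:
a_0 = 12: 12/1
a_1 = 2: 25/2
a_2 = 47: 1187/95

1187/95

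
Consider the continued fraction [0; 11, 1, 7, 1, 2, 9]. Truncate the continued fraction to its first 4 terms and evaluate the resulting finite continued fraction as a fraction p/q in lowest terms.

8/95

a_0 = 0: 0/1
a_1 = 11: 1/11
a_2 = 1: 1/12
a_3 = 7: 8/95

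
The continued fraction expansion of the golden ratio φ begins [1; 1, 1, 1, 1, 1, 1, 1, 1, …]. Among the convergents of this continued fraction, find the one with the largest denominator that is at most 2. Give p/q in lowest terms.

a_0 = 1: 1/1  (≤ bound)
a_1 = 1: 2/1  (≤ bound)
a_2 = 1: 3/2  (≤ bound)
a_3 = 1: 5/3  (> 2, stop)

3/2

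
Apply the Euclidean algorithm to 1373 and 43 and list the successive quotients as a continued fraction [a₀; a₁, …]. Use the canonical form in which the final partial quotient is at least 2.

Run the Euclidean algorithm, recording each quotient:
⌊1373/43⌋ = 31, remainder 40
⌊43/40⌋ = 1, remainder 3
⌊40/3⌋ = 13, remainder 1
⌊3/1⌋ = 3, remainder 0

[31; 1, 13, 3]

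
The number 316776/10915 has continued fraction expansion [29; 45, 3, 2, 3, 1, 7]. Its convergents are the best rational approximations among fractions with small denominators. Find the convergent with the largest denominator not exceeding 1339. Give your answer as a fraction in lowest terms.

List convergents until the denominator exceeds the bound:
a_0 = 29: 29/1  (≤ bound)
a_1 = 45: 1306/45  (≤ bound)
a_2 = 3: 3947/136  (≤ bound)
a_3 = 2: 9200/317  (≤ bound)
a_4 = 3: 31547/1087  (≤ bound)
a_5 = 1: 40747/1404  (> 1339, stop)

31547/1087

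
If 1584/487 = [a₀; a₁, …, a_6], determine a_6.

2

Apply division with remainder until the remainder is 0:
1584 ÷ 487 → quotient 3, remainder 123
487 ÷ 123 → quotient 3, remainder 118
123 ÷ 118 → quotient 1, remainder 5
118 ÷ 5 → quotient 23, remainder 3
5 ÷ 3 → quotient 1, remainder 2
3 ÷ 2 → quotient 1, remainder 1
2 ÷ 1 → quotient 2, remainder 0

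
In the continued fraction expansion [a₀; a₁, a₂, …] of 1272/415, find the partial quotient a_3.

Apply division with remainder until the remainder is 0:
1272 = 3·415 + 27, so a_0 = 3
415 = 15·27 + 10, so a_1 = 15
27 = 2·10 + 7, so a_2 = 2
10 = 1·7 + 3, so a_3 = 1

1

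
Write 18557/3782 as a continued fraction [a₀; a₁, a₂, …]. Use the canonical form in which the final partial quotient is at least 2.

Repeatedly divide and take the remainder:
⌊18557/3782⌋ = 4, remainder 3429
⌊3782/3429⌋ = 1, remainder 353
⌊3429/353⌋ = 9, remainder 252
⌊353/252⌋ = 1, remainder 101
⌊252/101⌋ = 2, remainder 50
⌊101/50⌋ = 2, remainder 1
⌊50/1⌋ = 50, remainder 0

[4; 1, 9, 1, 2, 2, 50]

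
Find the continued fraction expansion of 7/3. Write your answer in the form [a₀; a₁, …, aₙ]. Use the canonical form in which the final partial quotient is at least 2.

7 ÷ 3 → quotient 2, remainder 1
3 ÷ 1 → quotient 3, remainder 0

[2; 3]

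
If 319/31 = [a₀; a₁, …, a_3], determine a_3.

Repeatedly divide and take the remainder:
⌊319/31⌋ = 10, remainder 9
⌊31/9⌋ = 3, remainder 4
⌊9/4⌋ = 2, remainder 1
⌊4/1⌋ = 4, remainder 0

4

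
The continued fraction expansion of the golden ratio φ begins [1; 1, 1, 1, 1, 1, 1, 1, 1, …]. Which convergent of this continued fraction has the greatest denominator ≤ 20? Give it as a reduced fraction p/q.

21/13

List convergents until the denominator exceeds the bound:
a_0 = 1: 1/1  (≤ bound)
a_1 = 1: 2/1  (≤ bound)
a_2 = 1: 3/2  (≤ bound)
a_3 = 1: 5/3  (≤ bound)
a_4 = 1: 8/5  (≤ bound)
a_5 = 1: 13/8  (≤ bound)
a_6 = 1: 21/13  (≤ bound)
a_7 = 1: 34/21  (> 20, stop)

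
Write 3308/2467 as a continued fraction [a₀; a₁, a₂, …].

[1; 2, 1, 14, 56]

⌊3308/2467⌋ = 1, remainder 841
⌊2467/841⌋ = 2, remainder 785
⌊841/785⌋ = 1, remainder 56
⌊785/56⌋ = 14, remainder 1
⌊56/1⌋ = 56, remainder 0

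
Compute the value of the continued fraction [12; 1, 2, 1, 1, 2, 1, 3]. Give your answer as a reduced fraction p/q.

a_0 = 12: 12/1
a_1 = 1: 13/1
a_2 = 2: 38/3
a_3 = 1: 51/4
a_4 = 1: 89/7
a_5 = 2: 229/18
a_6 = 1: 318/25
a_7 = 3: 1183/93

1183/93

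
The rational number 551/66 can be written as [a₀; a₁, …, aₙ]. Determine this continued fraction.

[8; 2, 1, 6, 1, 2]

551 ÷ 66 → quotient 8, remainder 23
66 ÷ 23 → quotient 2, remainder 20
23 ÷ 20 → quotient 1, remainder 3
20 ÷ 3 → quotient 6, remainder 2
3 ÷ 2 → quotient 1, remainder 1
2 ÷ 1 → quotient 2, remainder 0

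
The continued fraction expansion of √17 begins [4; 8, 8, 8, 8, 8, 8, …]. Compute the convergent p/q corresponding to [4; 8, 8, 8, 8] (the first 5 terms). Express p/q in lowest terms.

17684/4289

Start with 8.
8 + 1/(8/1) = 8 + 1/8 = 65/8
8 + 1/(65/8) = 8 + 8/65 = 528/65
8 + 1/(528/65) = 8 + 65/528 = 4289/528
4 + 1/(4289/528) = 4 + 528/4289 = 17684/4289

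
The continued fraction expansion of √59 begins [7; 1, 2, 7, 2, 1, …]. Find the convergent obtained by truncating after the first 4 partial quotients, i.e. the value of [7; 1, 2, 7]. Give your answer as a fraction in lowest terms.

Work from the innermost term outward:
Start with 7.
2 + 1/(7/1) = 2 + 1/7 = 15/7
1 + 1/(15/7) = 1 + 7/15 = 22/15
7 + 1/(22/15) = 7 + 15/22 = 169/22

169/22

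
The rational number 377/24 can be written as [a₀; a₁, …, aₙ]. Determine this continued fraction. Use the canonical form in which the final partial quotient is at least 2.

[15; 1, 2, 2, 3]

377 = 15·24 + 17, so a_0 = 15
24 = 1·17 + 7, so a_1 = 1
17 = 2·7 + 3, so a_2 = 2
7 = 2·3 + 1, so a_3 = 2
3 = 3·1 + 0, so a_4 = 3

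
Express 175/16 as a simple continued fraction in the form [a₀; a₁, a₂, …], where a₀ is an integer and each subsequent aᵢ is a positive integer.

⌊175/16⌋ = 10, remainder 15
⌊16/15⌋ = 1, remainder 1
⌊15/1⌋ = 15, remainder 0

[10; 1, 15]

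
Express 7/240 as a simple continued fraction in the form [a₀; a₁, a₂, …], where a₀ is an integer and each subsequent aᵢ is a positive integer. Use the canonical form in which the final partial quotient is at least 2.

[0; 34, 3, 2]

⌊7/240⌋ = 0, remainder 7
⌊240/7⌋ = 34, remainder 2
⌊7/2⌋ = 3, remainder 1
⌊2/1⌋ = 2, remainder 0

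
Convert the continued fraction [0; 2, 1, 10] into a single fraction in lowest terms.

11/32

a_0 = 0: 0/1
a_1 = 2: 1/2
a_2 = 1: 1/3
a_3 = 10: 11/32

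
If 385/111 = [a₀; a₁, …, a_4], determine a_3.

Repeatedly divide and take the remainder:
385 = 3·111 + 52, so a_0 = 3
111 = 2·52 + 7, so a_1 = 2
52 = 7·7 + 3, so a_2 = 7
7 = 2·3 + 1, so a_3 = 2

2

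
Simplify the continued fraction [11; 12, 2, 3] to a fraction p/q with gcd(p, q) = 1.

Starting at the tail and folding back:
Start with 3.
2 + 1/(3/1) = 2 + 1/3 = 7/3
12 + 1/(7/3) = 12 + 3/7 = 87/7
11 + 1/(87/7) = 11 + 7/87 = 964/87

964/87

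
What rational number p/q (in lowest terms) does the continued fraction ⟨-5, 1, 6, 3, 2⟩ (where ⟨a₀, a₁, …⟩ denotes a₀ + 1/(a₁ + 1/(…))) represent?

Collapse the nested fraction from the inside out:
Start with 2.
3 + 1/(2/1) = 3 + 1/2 = 7/2
6 + 1/(7/2) = 6 + 2/7 = 44/7
1 + 1/(44/7) = 1 + 7/44 = 51/44
-5 + 1/(51/44) = -5 + 44/51 = -211/51

-211/51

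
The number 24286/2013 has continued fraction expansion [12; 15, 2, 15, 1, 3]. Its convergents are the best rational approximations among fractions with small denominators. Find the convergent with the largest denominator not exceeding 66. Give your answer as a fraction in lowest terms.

List convergents until the denominator exceeds the bound:
a_0 = 12: 12/1  (≤ bound)
a_1 = 15: 181/15  (≤ bound)
a_2 = 2: 374/31  (≤ bound)
a_3 = 15: 5791/480  (> 66, stop)

374/31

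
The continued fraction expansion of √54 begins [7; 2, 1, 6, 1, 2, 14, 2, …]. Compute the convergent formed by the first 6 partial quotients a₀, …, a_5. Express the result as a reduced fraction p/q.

Collapse the nested fraction from the inside out:
Start with 2.
1 + 1/(2/1) = 1 + 1/2 = 3/2
6 + 1/(3/2) = 6 + 2/3 = 20/3
1 + 1/(20/3) = 1 + 3/20 = 23/20
2 + 1/(23/20) = 2 + 20/23 = 66/23
7 + 1/(66/23) = 7 + 23/66 = 485/66

485/66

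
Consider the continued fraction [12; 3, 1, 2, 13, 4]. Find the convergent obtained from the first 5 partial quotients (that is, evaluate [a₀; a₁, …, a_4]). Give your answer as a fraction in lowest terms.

Work from the innermost term outward:
Start with 13.
2 + 1/(13/1) = 2 + 1/13 = 27/13
1 + 1/(27/13) = 1 + 13/27 = 40/27
3 + 1/(40/27) = 3 + 27/40 = 147/40
12 + 1/(147/40) = 12 + 40/147 = 1804/147

1804/147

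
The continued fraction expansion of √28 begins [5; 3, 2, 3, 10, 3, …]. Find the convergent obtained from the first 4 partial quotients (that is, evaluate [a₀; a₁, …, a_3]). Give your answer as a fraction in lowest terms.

a_0 = 5: 5/1
a_1 = 3: 16/3
a_2 = 2: 37/7
a_3 = 3: 127/24

127/24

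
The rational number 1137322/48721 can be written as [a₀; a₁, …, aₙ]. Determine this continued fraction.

Run the Euclidean algorithm, recording each quotient:
1137322 = 23·48721 + 16739, so a_0 = 23
48721 = 2·16739 + 15243, so a_1 = 2
16739 = 1·15243 + 1496, so a_2 = 1
15243 = 10·1496 + 283, so a_3 = 10
1496 = 5·283 + 81, so a_4 = 5
283 = 3·81 + 40, so a_5 = 3
81 = 2·40 + 1, so a_6 = 2
40 = 40·1 + 0, so a_7 = 40

[23; 2, 1, 10, 5, 3, 2, 40]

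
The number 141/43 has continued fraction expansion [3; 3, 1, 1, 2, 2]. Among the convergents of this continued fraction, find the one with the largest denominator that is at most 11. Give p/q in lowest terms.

23/7

a_0 = 3: 3/1  (≤ bound)
a_1 = 3: 10/3  (≤ bound)
a_2 = 1: 13/4  (≤ bound)
a_3 = 1: 23/7  (≤ bound)
a_4 = 2: 59/18  (> 11, stop)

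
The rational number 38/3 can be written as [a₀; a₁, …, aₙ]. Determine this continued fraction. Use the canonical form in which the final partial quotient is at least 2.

[12; 1, 2]

Apply division with remainder until the remainder is 0:
38 ÷ 3 → quotient 12, remainder 2
3 ÷ 2 → quotient 1, remainder 1
2 ÷ 1 → quotient 2, remainder 0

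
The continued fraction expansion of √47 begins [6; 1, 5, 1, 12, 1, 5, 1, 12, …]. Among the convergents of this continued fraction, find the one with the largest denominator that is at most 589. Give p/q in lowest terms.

3942/575

List convergents until the denominator exceeds the bound:
a_0 = 6: 6/1  (≤ bound)
a_1 = 1: 7/1  (≤ bound)
a_2 = 5: 41/6  (≤ bound)
a_3 = 1: 48/7  (≤ bound)
a_4 = 12: 617/90  (≤ bound)
a_5 = 1: 665/97  (≤ bound)
a_6 = 5: 3942/575  (≤ bound)
a_7 = 1: 4607/672  (> 589, stop)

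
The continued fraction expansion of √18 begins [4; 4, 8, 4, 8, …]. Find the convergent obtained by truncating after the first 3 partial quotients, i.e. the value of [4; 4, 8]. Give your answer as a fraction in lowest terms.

140/33

a_0 = 4: 4/1
a_1 = 4: 17/4
a_2 = 8: 140/33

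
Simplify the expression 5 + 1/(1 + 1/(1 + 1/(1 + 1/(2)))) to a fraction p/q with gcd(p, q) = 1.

45/8

Collapse the nested fraction from the inside out:
Start with 2.
1 + 1/(2/1) = 1 + 1/2 = 3/2
1 + 1/(3/2) = 1 + 2/3 = 5/3
1 + 1/(5/3) = 1 + 3/5 = 8/5
5 + 1/(8/5) = 5 + 5/8 = 45/8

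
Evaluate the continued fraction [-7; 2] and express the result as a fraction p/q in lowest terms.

-13/2

a_0 = -7: -7/1
a_1 = 2: -13/2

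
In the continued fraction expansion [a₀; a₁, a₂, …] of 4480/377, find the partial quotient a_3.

4480 = 11·377 + 333, so a_0 = 11
377 = 1·333 + 44, so a_1 = 1
333 = 7·44 + 25, so a_2 = 7
44 = 1·25 + 19, so a_3 = 1

1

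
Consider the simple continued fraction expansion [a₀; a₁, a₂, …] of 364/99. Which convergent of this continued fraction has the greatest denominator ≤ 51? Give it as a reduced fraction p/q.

List convergents until the denominator exceeds the bound:
a_0 = 3: 3/1  (≤ bound)
a_1 = 1: 4/1  (≤ bound)
a_2 = 2: 11/3  (≤ bound)
a_3 = 10: 114/31  (≤ bound)
a_4 = 1: 125/34  (≤ bound)
a_5 = 2: 364/99  (> 51, stop)

125/34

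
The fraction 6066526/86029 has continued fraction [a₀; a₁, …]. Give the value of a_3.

14

⌊6066526/86029⌋ = 70, remainder 44496
⌊86029/44496⌋ = 1, remainder 41533
⌊44496/41533⌋ = 1, remainder 2963
⌊41533/2963⌋ = 14, remainder 51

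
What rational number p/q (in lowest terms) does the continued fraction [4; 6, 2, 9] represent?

511/123

Build up convergents one term at a time:
a_0 = 4: 4/1
a_1 = 6: 25/6
a_2 = 2: 54/13
a_3 = 9: 511/123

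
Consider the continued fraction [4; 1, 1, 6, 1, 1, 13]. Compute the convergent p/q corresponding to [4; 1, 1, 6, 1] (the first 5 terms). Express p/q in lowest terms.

Starting at the tail and folding back:
Start with 1.
6 + 1/(1/1) = 6 + 1/1 = 7/1
1 + 1/(7/1) = 1 + 1/7 = 8/7
1 + 1/(8/7) = 1 + 7/8 = 15/8
4 + 1/(15/8) = 4 + 8/15 = 68/15

68/15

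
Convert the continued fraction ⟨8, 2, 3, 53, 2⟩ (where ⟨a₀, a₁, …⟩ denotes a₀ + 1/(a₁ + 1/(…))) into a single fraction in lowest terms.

Start with 2.
53 + 1/(2/1) = 53 + 1/2 = 107/2
3 + 1/(107/2) = 3 + 2/107 = 323/107
2 + 1/(323/107) = 2 + 107/323 = 753/323
8 + 1/(753/323) = 8 + 323/753 = 6347/753

6347/753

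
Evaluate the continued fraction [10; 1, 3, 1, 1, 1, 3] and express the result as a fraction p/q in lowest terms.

Starting at the tail and folding back:
Start with 3.
1 + 1/(3/1) = 1 + 1/3 = 4/3
1 + 1/(4/3) = 1 + 3/4 = 7/4
1 + 1/(7/4) = 1 + 4/7 = 11/7
3 + 1/(11/7) = 3 + 7/11 = 40/11
1 + 1/(40/11) = 1 + 11/40 = 51/40
10 + 1/(51/40) = 10 + 40/51 = 550/51

550/51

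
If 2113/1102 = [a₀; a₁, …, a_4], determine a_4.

10

Repeatedly divide and take the remainder:
⌊2113/1102⌋ = 1, remainder 1011
⌊1102/1011⌋ = 1, remainder 91
⌊1011/91⌋ = 11, remainder 10
⌊91/10⌋ = 9, remainder 1
⌊10/1⌋ = 10, remainder 0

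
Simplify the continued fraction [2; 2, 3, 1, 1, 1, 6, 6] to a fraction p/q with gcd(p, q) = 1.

2491/1021

Collapse the nested fraction from the inside out:
Start with 6.
6 + 1/(6/1) = 6 + 1/6 = 37/6
1 + 1/(37/6) = 1 + 6/37 = 43/37
1 + 1/(43/37) = 1 + 37/43 = 80/43
1 + 1/(80/43) = 1 + 43/80 = 123/80
3 + 1/(123/80) = 3 + 80/123 = 449/123
2 + 1/(449/123) = 2 + 123/449 = 1021/449
2 + 1/(1021/449) = 2 + 449/1021 = 2491/1021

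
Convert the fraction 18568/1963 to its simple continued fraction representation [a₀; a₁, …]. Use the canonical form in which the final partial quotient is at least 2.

Apply division with remainder until the remainder is 0:
18568 ÷ 1963 → quotient 9, remainder 901
1963 ÷ 901 → quotient 2, remainder 161
901 ÷ 161 → quotient 5, remainder 96
161 ÷ 96 → quotient 1, remainder 65
96 ÷ 65 → quotient 1, remainder 31
65 ÷ 31 → quotient 2, remainder 3
31 ÷ 3 → quotient 10, remainder 1
3 ÷ 1 → quotient 3, remainder 0

[9; 2, 5, 1, 1, 2, 10, 3]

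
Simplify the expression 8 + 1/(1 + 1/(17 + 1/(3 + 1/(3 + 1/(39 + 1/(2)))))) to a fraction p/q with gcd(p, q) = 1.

130307/14567

Starting at the tail and folding back:
Start with 2.
39 + 1/(2/1) = 39 + 1/2 = 79/2
3 + 1/(79/2) = 3 + 2/79 = 239/79
3 + 1/(239/79) = 3 + 79/239 = 796/239
17 + 1/(796/239) = 17 + 239/796 = 13771/796
1 + 1/(13771/796) = 1 + 796/13771 = 14567/13771
8 + 1/(14567/13771) = 8 + 13771/14567 = 130307/14567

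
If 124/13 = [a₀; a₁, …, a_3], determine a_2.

Apply division with remainder until the remainder is 0:
124 = 9·13 + 7, so a_0 = 9
13 = 1·7 + 6, so a_1 = 1
7 = 1·6 + 1, so a_2 = 1

1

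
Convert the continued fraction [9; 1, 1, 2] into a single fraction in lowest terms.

48/5

a_0 = 9: 9/1
a_1 = 1: 10/1
a_2 = 1: 19/2
a_3 = 2: 48/5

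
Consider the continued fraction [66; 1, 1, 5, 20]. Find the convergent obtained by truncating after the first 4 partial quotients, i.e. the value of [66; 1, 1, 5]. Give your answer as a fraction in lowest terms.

Compute successive convergents:
a_0 = 66: 66/1
a_1 = 1: 67/1
a_2 = 1: 133/2
a_3 = 5: 732/11

732/11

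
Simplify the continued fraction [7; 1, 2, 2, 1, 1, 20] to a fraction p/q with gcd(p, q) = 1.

2697/350

Start with 20.
1 + 1/(20/1) = 1 + 1/20 = 21/20
1 + 1/(21/20) = 1 + 20/21 = 41/21
2 + 1/(41/21) = 2 + 21/41 = 103/41
2 + 1/(103/41) = 2 + 41/103 = 247/103
1 + 1/(247/103) = 1 + 103/247 = 350/247
7 + 1/(350/247) = 7 + 247/350 = 2697/350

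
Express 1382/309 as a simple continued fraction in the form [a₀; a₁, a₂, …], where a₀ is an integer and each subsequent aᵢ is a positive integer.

⌊1382/309⌋ = 4, remainder 146
⌊309/146⌋ = 2, remainder 17
⌊146/17⌋ = 8, remainder 10
⌊17/10⌋ = 1, remainder 7
⌊10/7⌋ = 1, remainder 3
⌊7/3⌋ = 2, remainder 1
⌊3/1⌋ = 3, remainder 0

[4; 2, 8, 1, 1, 2, 3]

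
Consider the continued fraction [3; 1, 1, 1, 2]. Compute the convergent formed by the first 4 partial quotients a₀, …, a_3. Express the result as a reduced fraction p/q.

11/3

Start with 1.
1 + 1/(1/1) = 1 + 1/1 = 2/1
1 + 1/(2/1) = 1 + 1/2 = 3/2
3 + 1/(3/2) = 3 + 2/3 = 11/3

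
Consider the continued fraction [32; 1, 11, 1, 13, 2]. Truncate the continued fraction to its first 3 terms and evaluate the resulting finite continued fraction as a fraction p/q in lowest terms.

a_0 = 32: 32/1
a_1 = 1: 33/1
a_2 = 11: 395/12

395/12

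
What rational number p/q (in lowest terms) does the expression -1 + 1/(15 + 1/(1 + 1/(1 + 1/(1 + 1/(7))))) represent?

Build up convergents one term at a time:
a_0 = -1: -1/1
a_1 = 15: -14/15
a_2 = 1: -15/16
a_3 = 1: -29/31
a_4 = 1: -44/47
a_5 = 7: -337/360

-337/360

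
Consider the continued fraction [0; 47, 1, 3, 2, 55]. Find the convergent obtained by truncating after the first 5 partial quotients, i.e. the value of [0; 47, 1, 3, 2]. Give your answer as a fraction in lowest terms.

9/430

Compute successive convergents:
a_0 = 0: 0/1
a_1 = 47: 1/47
a_2 = 1: 1/48
a_3 = 3: 4/191
a_4 = 2: 9/430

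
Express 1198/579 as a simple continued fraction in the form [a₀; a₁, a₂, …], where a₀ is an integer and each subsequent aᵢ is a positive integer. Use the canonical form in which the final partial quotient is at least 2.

[2; 14, 2, 9, 2]

Run the Euclidean algorithm, recording each quotient:
⌊1198/579⌋ = 2, remainder 40
⌊579/40⌋ = 14, remainder 19
⌊40/19⌋ = 2, remainder 2
⌊19/2⌋ = 9, remainder 1
⌊2/1⌋ = 2, remainder 0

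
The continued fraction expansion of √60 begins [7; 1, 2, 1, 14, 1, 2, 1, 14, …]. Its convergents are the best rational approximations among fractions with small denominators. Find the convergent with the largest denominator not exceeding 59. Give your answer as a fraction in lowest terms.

457/59

a_0 = 7: 7/1  (≤ bound)
a_1 = 1: 8/1  (≤ bound)
a_2 = 2: 23/3  (≤ bound)
a_3 = 1: 31/4  (≤ bound)
a_4 = 14: 457/59  (≤ bound)
a_5 = 1: 488/63  (> 59, stop)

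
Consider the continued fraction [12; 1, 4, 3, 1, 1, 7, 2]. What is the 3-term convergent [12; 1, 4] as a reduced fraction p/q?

Work from the innermost term outward:
Start with 4.
1 + 1/(4/1) = 1 + 1/4 = 5/4
12 + 1/(5/4) = 12 + 4/5 = 64/5

64/5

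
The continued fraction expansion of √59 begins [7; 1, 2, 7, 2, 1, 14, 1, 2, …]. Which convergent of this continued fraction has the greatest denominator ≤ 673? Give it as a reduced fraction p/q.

a_0 = 7: 7/1  (≤ bound)
a_1 = 1: 8/1  (≤ bound)
a_2 = 2: 23/3  (≤ bound)
a_3 = 7: 169/22  (≤ bound)
a_4 = 2: 361/47  (≤ bound)
a_5 = 1: 530/69  (≤ bound)
a_6 = 14: 7781/1013  (> 673, stop)

530/69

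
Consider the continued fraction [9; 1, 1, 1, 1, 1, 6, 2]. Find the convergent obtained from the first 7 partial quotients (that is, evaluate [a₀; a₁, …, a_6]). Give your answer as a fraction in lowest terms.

a_0 = 9: 9/1
a_1 = 1: 10/1
a_2 = 1: 19/2
a_3 = 1: 29/3
a_4 = 1: 48/5
a_5 = 1: 77/8
a_6 = 6: 510/53

510/53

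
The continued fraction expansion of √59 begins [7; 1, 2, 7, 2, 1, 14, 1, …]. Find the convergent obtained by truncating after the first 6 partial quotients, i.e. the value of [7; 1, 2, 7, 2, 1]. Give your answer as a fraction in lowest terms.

Build up convergents one term at a time:
a_0 = 7: 7/1
a_1 = 1: 8/1
a_2 = 2: 23/3
a_3 = 7: 169/22
a_4 = 2: 361/47
a_5 = 1: 530/69

530/69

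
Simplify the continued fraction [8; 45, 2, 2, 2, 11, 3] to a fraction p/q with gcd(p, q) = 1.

154111/19211

Use the convergent recurrence hₖ = aₖ·hₖ₋₁ + hₖ₋₂ (and likewise for the denominators kₖ):
a_0 = 8: 8/1
a_1 = 45: 361/45
a_2 = 2: 730/91
a_3 = 2: 1821/227
a_4 = 2: 4372/545
a_5 = 11: 49913/6222
a_6 = 3: 154111/19211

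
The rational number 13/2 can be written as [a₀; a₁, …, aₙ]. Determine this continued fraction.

[6; 2]

Repeatedly divide and take the remainder:
13 ÷ 2 → quotient 6, remainder 1
2 ÷ 1 → quotient 2, remainder 0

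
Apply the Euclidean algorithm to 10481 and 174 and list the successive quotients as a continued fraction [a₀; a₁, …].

⌊10481/174⌋ = 60, remainder 41
⌊174/41⌋ = 4, remainder 10
⌊41/10⌋ = 4, remainder 1
⌊10/1⌋ = 10, remainder 0

[60; 4, 4, 10]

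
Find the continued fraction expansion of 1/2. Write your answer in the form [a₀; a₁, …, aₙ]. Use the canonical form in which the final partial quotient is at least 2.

[0; 2]

1 = 0·2 + 1, so a_0 = 0
2 = 2·1 + 0, so a_1 = 2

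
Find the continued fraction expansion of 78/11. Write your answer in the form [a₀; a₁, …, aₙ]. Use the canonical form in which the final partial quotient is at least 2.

Run the Euclidean algorithm, recording each quotient:
⌊78/11⌋ = 7, remainder 1
⌊11/1⌋ = 11, remainder 0

[7; 11]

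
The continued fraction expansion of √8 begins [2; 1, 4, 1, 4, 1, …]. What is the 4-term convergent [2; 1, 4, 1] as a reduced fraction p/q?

a_0 = 2: 2/1
a_1 = 1: 3/1
a_2 = 4: 14/5
a_3 = 1: 17/6

17/6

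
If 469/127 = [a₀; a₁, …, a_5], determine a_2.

2

⌊469/127⌋ = 3, remainder 88
⌊127/88⌋ = 1, remainder 39
⌊88/39⌋ = 2, remainder 10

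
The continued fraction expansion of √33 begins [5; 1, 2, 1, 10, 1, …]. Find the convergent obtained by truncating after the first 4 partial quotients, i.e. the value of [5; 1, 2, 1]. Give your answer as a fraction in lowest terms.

23/4

a_0 = 5: 5/1
a_1 = 1: 6/1
a_2 = 2: 17/3
a_3 = 1: 23/4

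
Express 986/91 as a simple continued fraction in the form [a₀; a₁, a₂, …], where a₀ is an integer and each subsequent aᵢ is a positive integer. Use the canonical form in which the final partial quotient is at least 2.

[10; 1, 5, 15]

⌊986/91⌋ = 10, remainder 76
⌊91/76⌋ = 1, remainder 15
⌊76/15⌋ = 5, remainder 1
⌊15/1⌋ = 15, remainder 0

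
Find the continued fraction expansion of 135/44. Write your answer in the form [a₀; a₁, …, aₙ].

Repeatedly divide and take the remainder:
135 ÷ 44 → quotient 3, remainder 3
44 ÷ 3 → quotient 14, remainder 2
3 ÷ 2 → quotient 1, remainder 1
2 ÷ 1 → quotient 2, remainder 0

[3; 14, 1, 2]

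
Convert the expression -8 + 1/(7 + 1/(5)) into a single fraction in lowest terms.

Start with 5.
7 + 1/(5/1) = 7 + 1/5 = 36/5
-8 + 1/(36/5) = -8 + 5/36 = -283/36

-283/36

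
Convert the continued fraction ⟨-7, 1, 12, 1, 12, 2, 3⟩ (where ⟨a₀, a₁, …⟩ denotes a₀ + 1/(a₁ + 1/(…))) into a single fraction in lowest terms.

-7948/1309

a_0 = -7: -7/1
a_1 = 1: -6/1
a_2 = 12: -79/13
a_3 = 1: -85/14
a_4 = 12: -1099/181
a_5 = 2: -2283/376
a_6 = 3: -7948/1309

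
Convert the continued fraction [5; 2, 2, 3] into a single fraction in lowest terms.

92/17

a_0 = 5: 5/1
a_1 = 2: 11/2
a_2 = 2: 27/5
a_3 = 3: 92/17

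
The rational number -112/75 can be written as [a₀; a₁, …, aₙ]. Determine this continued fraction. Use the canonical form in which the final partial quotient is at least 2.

Repeatedly divide and take the remainder:
-112 ÷ 75 → quotient -2, remainder 38
75 ÷ 38 → quotient 1, remainder 37
38 ÷ 37 → quotient 1, remainder 1
37 ÷ 1 → quotient 37, remainder 0

[-2; 1, 1, 37]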